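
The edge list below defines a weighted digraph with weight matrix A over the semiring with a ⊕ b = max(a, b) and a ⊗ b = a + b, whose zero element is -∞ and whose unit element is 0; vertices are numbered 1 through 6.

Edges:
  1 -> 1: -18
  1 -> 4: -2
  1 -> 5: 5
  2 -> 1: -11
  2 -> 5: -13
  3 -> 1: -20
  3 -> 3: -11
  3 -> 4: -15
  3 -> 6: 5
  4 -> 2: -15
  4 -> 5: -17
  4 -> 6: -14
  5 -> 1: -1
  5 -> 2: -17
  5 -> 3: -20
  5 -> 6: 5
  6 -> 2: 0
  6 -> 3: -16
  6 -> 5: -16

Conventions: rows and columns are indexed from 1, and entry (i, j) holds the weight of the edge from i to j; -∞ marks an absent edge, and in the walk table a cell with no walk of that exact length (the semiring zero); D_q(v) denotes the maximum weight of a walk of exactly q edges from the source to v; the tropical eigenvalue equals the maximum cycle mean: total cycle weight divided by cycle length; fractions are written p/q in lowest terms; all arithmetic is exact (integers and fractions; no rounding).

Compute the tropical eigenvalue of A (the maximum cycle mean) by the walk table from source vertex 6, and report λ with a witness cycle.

q=0: [-∞, -∞, -∞, -∞, -∞, 0]
q=1: [-∞, 0, -16, -∞, -16, -∞]
q=2: [-11, -33, -27, -31, -13, -11]
q=3: [-14, -11, -27, -13, -6, -8]
q=4: [-7, -8, -24, -16, -9, -1]
q=5: [-10, -1, -17, -9, -2, -4]
q=6: [-3, -4, -20, -12, -5, 3]
Optimal cycle mean attained by: cycle 1->5->1, total 5 + (-1), length 2.
Answer: λ = 2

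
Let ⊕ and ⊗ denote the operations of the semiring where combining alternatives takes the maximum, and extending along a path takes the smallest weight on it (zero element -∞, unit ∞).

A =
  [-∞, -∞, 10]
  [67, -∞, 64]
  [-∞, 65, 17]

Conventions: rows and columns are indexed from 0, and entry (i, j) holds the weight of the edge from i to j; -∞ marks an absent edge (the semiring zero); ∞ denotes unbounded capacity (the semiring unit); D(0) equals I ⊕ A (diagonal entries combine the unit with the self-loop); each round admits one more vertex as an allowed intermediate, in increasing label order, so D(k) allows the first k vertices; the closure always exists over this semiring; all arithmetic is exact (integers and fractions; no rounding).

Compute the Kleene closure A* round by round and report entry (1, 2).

D(0):
  [∞, -∞, 10]
  [67, ∞, 64]
  [-∞, 65, ∞]
D(1):
  [∞, -∞, 10]
  [67, ∞, 64]
  [-∞, 65, ∞]
D(2):
  [∞, -∞, 10]
  [67, ∞, 64]
  [65, 65, ∞]
D(3):
  [∞, 10, 10]
  [67, ∞, 64]
  [65, 65, ∞]
Answer: A*[1][2] = 64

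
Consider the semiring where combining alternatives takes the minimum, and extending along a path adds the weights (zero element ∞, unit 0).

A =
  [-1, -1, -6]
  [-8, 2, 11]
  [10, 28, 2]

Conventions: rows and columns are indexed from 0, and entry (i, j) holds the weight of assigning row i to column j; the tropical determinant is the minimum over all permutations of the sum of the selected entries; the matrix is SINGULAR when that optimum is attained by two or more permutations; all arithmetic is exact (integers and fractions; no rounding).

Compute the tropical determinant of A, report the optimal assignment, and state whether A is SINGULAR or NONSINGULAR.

σ = (0, 1, 2): (-1) + 2 + 2 = 3
σ = (0, 2, 1): (-1) + 11 + 28 = 38
σ = (1, 0, 2): (-1) + (-8) + 2 = -7
σ = (1, 2, 0): (-1) + 11 + 10 = 20
σ = (2, 0, 1): (-6) + (-8) + 28 = 14
σ = (2, 1, 0): (-6) + 2 + 10 = 6
Optimal value attained by: σ = (1, 0, 2).
Answer: det⊕(A) = -7; verdict: NONSINGULAR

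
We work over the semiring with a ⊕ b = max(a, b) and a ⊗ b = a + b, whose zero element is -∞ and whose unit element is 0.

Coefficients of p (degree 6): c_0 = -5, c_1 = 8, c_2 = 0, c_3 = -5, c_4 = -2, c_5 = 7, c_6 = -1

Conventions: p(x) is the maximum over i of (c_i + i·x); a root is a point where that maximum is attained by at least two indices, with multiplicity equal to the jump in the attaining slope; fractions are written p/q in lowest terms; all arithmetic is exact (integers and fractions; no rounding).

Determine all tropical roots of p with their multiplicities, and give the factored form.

hull edge (i=0, c=-5) to (i=1, c=8): slope 13, span 1
hull edge (i=1, c=8) to (i=5, c=7): slope -1/4, span 4
hull edge (i=5, c=7) to (i=6, c=-1): slope -8, span 1
Factored form: p(x) = -1 ⊗ (x ⊕ (-13)) ⊗ (x ⊕ 1/4) ⊗ (x ⊕ 1/4) ⊗ (x ⊕ 1/4) ⊗ (x ⊕ 1/4) ⊗ (x ⊕ 8)
Answer: roots = -13 (mult 1), 1/4 (mult 4), 8 (mult 1)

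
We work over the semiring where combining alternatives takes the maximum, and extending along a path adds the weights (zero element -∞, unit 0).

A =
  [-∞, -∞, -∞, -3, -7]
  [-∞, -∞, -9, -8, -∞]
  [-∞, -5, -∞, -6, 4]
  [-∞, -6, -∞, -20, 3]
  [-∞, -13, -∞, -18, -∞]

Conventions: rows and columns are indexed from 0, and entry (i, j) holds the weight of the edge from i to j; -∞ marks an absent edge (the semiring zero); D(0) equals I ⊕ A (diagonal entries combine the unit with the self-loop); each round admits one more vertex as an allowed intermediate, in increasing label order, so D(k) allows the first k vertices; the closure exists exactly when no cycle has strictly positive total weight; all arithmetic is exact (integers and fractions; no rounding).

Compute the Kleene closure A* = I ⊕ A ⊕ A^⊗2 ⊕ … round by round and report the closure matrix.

D(0):
  [0, -∞, -∞, -3, -7]
  [-∞, 0, -9, -8, -∞]
  [-∞, -5, 0, -6, 4]
  [-∞, -6, -∞, 0, 3]
  [-∞, -13, -∞, -18, 0]
D(1):
  [0, -∞, -∞, -3, -7]
  [-∞, 0, -9, -8, -∞]
  [-∞, -5, 0, -6, 4]
  [-∞, -6, -∞, 0, 3]
  [-∞, -13, -∞, -18, 0]
D(2):
  [0, -∞, -∞, -3, -7]
  [-∞, 0, -9, -8, -∞]
  [-∞, -5, 0, -6, 4]
  [-∞, -6, -15, 0, 3]
  [-∞, -13, -22, -18, 0]
D(3):
  [0, -∞, -∞, -3, -7]
  [-∞, 0, -9, -8, -5]
  [-∞, -5, 0, -6, 4]
  [-∞, -6, -15, 0, 3]
  [-∞, -13, -22, -18, 0]
D(4):
  [0, -9, -18, -3, 0]
  [-∞, 0, -9, -8, -5]
  [-∞, -5, 0, -6, 4]
  [-∞, -6, -15, 0, 3]
  [-∞, -13, -22, -18, 0]
D(5):
  [0, -9, -18, -3, 0]
  [-∞, 0, -9, -8, -5]
  [-∞, -5, 0, -6, 4]
  [-∞, -6, -15, 0, 3]
  [-∞, -13, -22, -18, 0]
Answer: A* = [[0, -9, -18, -3, 0], [-∞, 0, -9, -8, -5], [-∞, -5, 0, -6, 4], [-∞, -6, -15, 0, 3], [-∞, -13, -22, -18, 0]]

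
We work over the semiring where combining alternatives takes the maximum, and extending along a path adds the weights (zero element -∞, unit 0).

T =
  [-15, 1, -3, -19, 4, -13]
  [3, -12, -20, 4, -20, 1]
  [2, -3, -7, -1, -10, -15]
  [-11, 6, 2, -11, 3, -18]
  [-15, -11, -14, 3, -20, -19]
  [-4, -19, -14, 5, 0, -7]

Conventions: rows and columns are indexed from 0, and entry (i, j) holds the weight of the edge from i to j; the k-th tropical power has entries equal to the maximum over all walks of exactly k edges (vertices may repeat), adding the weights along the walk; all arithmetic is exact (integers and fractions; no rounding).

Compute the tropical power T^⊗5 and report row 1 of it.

T^⊗2:
  [4, -6, -10, 7, -11, 2]
  [-3, 10, 6, 6, 7, -6]
  [0, 5, 1, 1, 6, -2]
  [9, -1, -5, 10, -7, 7]
  [-8, 9, 5, -7, 6, -10]
  [-6, 11, 7, 3, 8, -13]
T^⊗3:
  [-2, 13, 9, 7, 10, -5]
  [13, 12, 8, 14, 9, 11]
  [8, 7, 3, 9, 4, 6]
  [3, 16, 12, 12, 13, 0]
  [12, 2, -2, 13, -4, 10]
  [14, 9, 5, 15, 6, 12]
T^⊗4:
  [16, 13, 9, 17, 10, 14]
  [15, 20, 16, 16, 17, 13]
  [10, 15, 11, 11, 12, 8]
  [19, 18, 14, 20, 15, 17]
  [6, 19, 15, 15, 16, 3]
  [12, 21, 17, 17, 18, 10]
T^⊗5:
  [16, 23, 19, 19, 20, 14]
  [23, 22, 18, 24, 19, 21]
  [18, 17, 13, 19, 14, 16]
  [21, 26, 22, 22, 23, 19]
  [22, 21, 17, 23, 18, 20]
  [24, 23, 19, 25, 20, 22]
Answer: row 1 of T^⊗5 = [23, 22, 18, 24, 19, 21]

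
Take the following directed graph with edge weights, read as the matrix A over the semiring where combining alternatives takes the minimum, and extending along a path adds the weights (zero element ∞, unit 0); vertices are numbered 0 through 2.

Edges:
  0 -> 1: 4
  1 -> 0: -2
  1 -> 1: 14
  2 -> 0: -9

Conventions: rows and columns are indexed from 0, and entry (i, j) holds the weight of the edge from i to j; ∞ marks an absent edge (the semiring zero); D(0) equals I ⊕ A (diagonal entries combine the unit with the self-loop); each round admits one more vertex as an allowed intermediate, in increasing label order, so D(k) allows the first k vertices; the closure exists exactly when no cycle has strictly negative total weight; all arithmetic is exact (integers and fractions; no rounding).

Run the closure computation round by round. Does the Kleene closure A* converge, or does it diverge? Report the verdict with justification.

D(0):
  [0, 4, ∞]
  [-2, 0, ∞]
  [-9, ∞, 0]
D(1):
  [0, 4, ∞]
  [-2, 0, ∞]
  [-9, -5, 0]
D(2):
  [0, 4, ∞]
  [-2, 0, ∞]
  [-9, -5, 0]
D(3):
  [0, 4, ∞]
  [-2, 0, ∞]
  [-9, -5, 0]
Key observation: every diagonal entry stays at the unit through all rounds, so no improving cycle exists.
Answer: CONVERGES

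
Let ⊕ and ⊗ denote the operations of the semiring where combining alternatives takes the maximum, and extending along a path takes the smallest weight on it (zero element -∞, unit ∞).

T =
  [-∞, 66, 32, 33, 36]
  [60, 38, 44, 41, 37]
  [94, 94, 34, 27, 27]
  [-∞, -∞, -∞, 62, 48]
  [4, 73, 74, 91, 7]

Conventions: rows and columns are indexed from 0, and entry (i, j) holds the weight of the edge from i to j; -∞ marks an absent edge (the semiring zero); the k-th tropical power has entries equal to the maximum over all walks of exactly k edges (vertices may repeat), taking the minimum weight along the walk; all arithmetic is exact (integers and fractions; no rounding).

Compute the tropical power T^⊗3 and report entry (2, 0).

T^⊗2:
  [60, 38, 44, 41, 37]
  [44, 60, 38, 41, 41]
  [60, 66, 44, 41, 37]
  [4, 48, 48, 62, 48]
  [74, 74, 44, 62, 48]
T^⊗3:
  [44, 60, 38, 41, 41]
  [60, 44, 44, 41, 41]
  [60, 60, 44, 41, 41]
  [48, 48, 48, 62, 48]
  [60, 66, 48, 62, 48]
Key observation: the optimum is the walk 2->0->1->0, with weight 94 min 66 min 60 = 60.
Optimal value attained by: walk 2->0->1->0.
Answer: (T^⊗3)[2][0] = 60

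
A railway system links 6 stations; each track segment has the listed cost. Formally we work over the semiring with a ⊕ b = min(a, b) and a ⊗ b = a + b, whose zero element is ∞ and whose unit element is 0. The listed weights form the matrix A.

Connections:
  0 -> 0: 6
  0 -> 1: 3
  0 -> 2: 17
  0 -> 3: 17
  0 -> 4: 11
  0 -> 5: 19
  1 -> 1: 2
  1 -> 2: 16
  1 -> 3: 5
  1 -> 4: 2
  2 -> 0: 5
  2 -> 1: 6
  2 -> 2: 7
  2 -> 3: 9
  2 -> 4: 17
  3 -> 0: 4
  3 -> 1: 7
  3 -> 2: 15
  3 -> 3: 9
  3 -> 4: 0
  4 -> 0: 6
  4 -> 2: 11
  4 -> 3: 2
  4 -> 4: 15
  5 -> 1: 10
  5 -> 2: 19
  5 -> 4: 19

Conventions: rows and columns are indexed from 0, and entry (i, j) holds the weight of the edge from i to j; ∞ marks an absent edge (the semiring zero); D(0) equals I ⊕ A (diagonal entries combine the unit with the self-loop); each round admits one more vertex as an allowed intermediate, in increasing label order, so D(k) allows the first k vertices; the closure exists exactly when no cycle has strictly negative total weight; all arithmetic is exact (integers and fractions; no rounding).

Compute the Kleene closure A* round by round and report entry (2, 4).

D(0):
  [0, 3, 17, 17, 11, 19]
  [∞, 0, 16, 5, 2, ∞]
  [5, 6, 0, 9, 17, ∞]
  [4, 7, 15, 0, 0, ∞]
  [6, ∞, 11, 2, 0, ∞]
  [∞, 10, 19, ∞, 19, 0]
D(1):
  [0, 3, 17, 17, 11, 19]
  [∞, 0, 16, 5, 2, ∞]
  [5, 6, 0, 9, 16, 24]
  [4, 7, 15, 0, 0, 23]
  [6, 9, 11, 2, 0, 25]
  [∞, 10, 19, ∞, 19, 0]
D(2):
  [0, 3, 17, 8, 5, 19]
  [∞, 0, 16, 5, 2, ∞]
  [5, 6, 0, 9, 8, 24]
  [4, 7, 15, 0, 0, 23]
  [6, 9, 11, 2, 0, 25]
  [∞, 10, 19, 15, 12, 0]
D(3):
  [0, 3, 17, 8, 5, 19]
  [21, 0, 16, 5, 2, 40]
  [5, 6, 0, 9, 8, 24]
  [4, 7, 15, 0, 0, 23]
  [6, 9, 11, 2, 0, 25]
  [24, 10, 19, 15, 12, 0]
D(4):
  [0, 3, 17, 8, 5, 19]
  [9, 0, 16, 5, 2, 28]
  [5, 6, 0, 9, 8, 24]
  [4, 7, 15, 0, 0, 23]
  [6, 9, 11, 2, 0, 25]
  [19, 10, 19, 15, 12, 0]
D(5):
  [0, 3, 16, 7, 5, 19]
  [8, 0, 13, 4, 2, 27]
  [5, 6, 0, 9, 8, 24]
  [4, 7, 11, 0, 0, 23]
  [6, 9, 11, 2, 0, 25]
  [18, 10, 19, 14, 12, 0]
D(6):
  [0, 3, 16, 7, 5, 19]
  [8, 0, 13, 4, 2, 27]
  [5, 6, 0, 9, 8, 24]
  [4, 7, 11, 0, 0, 23]
  [6, 9, 11, 2, 0, 25]
  [18, 10, 19, 14, 12, 0]
Answer: A*[2][4] = 8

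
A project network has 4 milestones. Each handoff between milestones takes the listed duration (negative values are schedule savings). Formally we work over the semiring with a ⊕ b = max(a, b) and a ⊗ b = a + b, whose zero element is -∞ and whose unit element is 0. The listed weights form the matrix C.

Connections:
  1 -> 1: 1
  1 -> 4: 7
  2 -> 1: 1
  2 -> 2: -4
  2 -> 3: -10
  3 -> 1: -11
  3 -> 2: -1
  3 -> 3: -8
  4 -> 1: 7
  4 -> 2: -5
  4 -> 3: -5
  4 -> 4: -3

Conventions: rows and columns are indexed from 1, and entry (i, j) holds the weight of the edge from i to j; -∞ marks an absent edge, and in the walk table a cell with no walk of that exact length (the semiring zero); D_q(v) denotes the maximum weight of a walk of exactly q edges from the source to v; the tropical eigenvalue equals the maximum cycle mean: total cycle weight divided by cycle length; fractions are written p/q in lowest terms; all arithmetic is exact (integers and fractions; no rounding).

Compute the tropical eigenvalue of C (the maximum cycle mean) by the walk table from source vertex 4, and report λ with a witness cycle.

q=0: [-∞, -∞, -∞, 0]
q=1: [7, -5, -5, -3]
q=2: [8, -6, -8, 14]
q=3: [21, 9, 9, 15]
q=4: [22, 10, 10, 28]
Optimal cycle mean attained by: cycle 1->4->1, total 7 + 7, length 2.
Answer: λ = 7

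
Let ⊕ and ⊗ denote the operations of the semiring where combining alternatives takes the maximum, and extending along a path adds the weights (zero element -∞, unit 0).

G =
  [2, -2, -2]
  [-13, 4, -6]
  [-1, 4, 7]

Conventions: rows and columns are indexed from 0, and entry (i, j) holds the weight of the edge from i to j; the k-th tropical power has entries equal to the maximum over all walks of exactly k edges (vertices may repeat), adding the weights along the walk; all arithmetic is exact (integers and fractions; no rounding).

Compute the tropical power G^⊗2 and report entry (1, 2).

G^⊗2:
  [4, 2, 5]
  [-7, 8, 1]
  [6, 11, 14]
Key observation: the optimum is the walk 1->2->2, with weight (-6) + 7 = 1.
Optimal value attained by: walk 1->2->2.
Answer: (G^⊗2)[1][2] = 1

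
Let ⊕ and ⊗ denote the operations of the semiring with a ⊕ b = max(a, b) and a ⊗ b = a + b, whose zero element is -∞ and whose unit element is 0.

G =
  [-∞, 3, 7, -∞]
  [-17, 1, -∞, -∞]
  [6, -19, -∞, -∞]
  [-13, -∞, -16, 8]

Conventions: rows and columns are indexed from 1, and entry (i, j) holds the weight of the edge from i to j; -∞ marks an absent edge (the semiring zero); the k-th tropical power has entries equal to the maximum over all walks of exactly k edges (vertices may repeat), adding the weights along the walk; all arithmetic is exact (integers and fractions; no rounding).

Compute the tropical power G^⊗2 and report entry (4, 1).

G^⊗2:
  [13, 4, -∞, -∞]
  [-16, 2, -10, -∞]
  [-36, 9, 13, -∞]
  [-5, -10, -6, 16]
Key observation: the optimum is the walk 4->4->1, with weight 8 + (-13) = -5.
Optimal value attained by: walk 4->4->1.
Answer: (G^⊗2)[4][1] = -5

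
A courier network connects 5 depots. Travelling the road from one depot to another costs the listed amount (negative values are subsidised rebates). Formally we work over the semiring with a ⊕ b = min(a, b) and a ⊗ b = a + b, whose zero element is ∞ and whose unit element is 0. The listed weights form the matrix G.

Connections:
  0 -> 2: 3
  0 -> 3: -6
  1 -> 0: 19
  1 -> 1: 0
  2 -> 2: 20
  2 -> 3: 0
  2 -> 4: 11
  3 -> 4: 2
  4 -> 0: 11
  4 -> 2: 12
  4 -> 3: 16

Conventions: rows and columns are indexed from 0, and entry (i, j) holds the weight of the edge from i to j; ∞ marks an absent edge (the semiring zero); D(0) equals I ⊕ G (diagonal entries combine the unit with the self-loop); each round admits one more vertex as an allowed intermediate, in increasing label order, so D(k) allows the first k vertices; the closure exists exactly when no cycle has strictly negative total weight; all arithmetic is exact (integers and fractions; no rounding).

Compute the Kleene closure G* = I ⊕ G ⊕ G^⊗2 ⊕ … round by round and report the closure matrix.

D(0):
  [0, ∞, 3, -6, ∞]
  [19, 0, ∞, ∞, ∞]
  [∞, ∞, 0, 0, 11]
  [∞, ∞, ∞, 0, 2]
  [11, ∞, 12, 16, 0]
D(1):
  [0, ∞, 3, -6, ∞]
  [19, 0, 22, 13, ∞]
  [∞, ∞, 0, 0, 11]
  [∞, ∞, ∞, 0, 2]
  [11, ∞, 12, 5, 0]
D(2):
  [0, ∞, 3, -6, ∞]
  [19, 0, 22, 13, ∞]
  [∞, ∞, 0, 0, 11]
  [∞, ∞, ∞, 0, 2]
  [11, ∞, 12, 5, 0]
D(3):
  [0, ∞, 3, -6, 14]
  [19, 0, 22, 13, 33]
  [∞, ∞, 0, 0, 11]
  [∞, ∞, ∞, 0, 2]
  [11, ∞, 12, 5, 0]
D(4):
  [0, ∞, 3, -6, -4]
  [19, 0, 22, 13, 15]
  [∞, ∞, 0, 0, 2]
  [∞, ∞, ∞, 0, 2]
  [11, ∞, 12, 5, 0]
D(5):
  [0, ∞, 3, -6, -4]
  [19, 0, 22, 13, 15]
  [13, ∞, 0, 0, 2]
  [13, ∞, 14, 0, 2]
  [11, ∞, 12, 5, 0]
Answer: G* = [[0, ∞, 3, -6, -4], [19, 0, 22, 13, 15], [13, ∞, 0, 0, 2], [13, ∞, 14, 0, 2], [11, ∞, 12, 5, 0]]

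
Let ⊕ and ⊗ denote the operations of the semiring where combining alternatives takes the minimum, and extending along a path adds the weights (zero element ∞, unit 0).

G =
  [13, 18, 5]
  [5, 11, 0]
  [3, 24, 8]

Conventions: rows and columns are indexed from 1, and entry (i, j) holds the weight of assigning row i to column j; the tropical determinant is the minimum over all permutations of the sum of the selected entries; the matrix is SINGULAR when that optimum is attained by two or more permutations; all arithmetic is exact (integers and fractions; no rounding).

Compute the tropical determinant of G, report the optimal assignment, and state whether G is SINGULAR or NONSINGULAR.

σ = (1, 2, 3): 13 + 11 + 8 = 32
σ = (1, 3, 2): 13 + 0 + 24 = 37
σ = (2, 1, 3): 18 + 5 + 8 = 31
σ = (2, 3, 1): 18 + 0 + 3 = 21
σ = (3, 1, 2): 5 + 5 + 24 = 34
σ = (3, 2, 1): 5 + 11 + 3 = 19
Optimal value attained by: σ = (3, 2, 1).
Answer: det⊕(G) = 19; verdict: NONSINGULAR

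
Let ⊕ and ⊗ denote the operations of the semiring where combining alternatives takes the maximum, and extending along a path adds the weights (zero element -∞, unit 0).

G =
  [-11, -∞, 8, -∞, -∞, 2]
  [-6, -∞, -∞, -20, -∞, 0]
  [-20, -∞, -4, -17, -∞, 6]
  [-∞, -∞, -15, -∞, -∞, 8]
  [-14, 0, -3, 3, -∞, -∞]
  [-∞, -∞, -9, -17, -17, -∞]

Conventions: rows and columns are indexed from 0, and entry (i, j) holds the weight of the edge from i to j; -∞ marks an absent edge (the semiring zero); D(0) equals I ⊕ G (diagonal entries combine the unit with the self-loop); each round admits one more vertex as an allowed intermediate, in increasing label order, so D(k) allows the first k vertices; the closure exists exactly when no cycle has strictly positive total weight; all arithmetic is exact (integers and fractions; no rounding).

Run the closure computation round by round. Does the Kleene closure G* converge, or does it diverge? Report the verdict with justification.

D(0):
  [0, -∞, 8, -∞, -∞, 2]
  [-6, 0, -∞, -20, -∞, 0]
  [-20, -∞, 0, -17, -∞, 6]
  [-∞, -∞, -15, 0, -∞, 8]
  [-14, 0, -3, 3, 0, -∞]
  [-∞, -∞, -9, -17, -17, 0]
D(1):
  [0, -∞, 8, -∞, -∞, 2]
  [-6, 0, 2, -20, -∞, 0]
  [-20, -∞, 0, -17, -∞, 6]
  [-∞, -∞, -15, 0, -∞, 8]
  [-14, 0, -3, 3, 0, -12]
  [-∞, -∞, -9, -17, -17, 0]
D(2):
  [0, -∞, 8, -∞, -∞, 2]
  [-6, 0, 2, -20, -∞, 0]
  [-20, -∞, 0, -17, -∞, 6]
  [-∞, -∞, -15, 0, -∞, 8]
  [-6, 0, 2, 3, 0, 0]
  [-∞, -∞, -9, -17, -17, 0]
D(3):
  [0, -∞, 8, -9, -∞, 14]
  [-6, 0, 2, -15, -∞, 8]
  [-20, -∞, 0, -17, -∞, 6]
  [-35, -∞, -15, 0, -∞, 8]
  [-6, 0, 2, 3, 0, 8]
  [-29, -∞, -9, -17, -17, 0]
D(4):
  [0, -∞, 8, -9, -∞, 14]
  [-6, 0, 2, -15, -∞, 8]
  [-20, -∞, 0, -17, -∞, 6]
  [-35, -∞, -15, 0, -∞, 8]
  [-6, 0, 2, 3, 0, 11]
  [-29, -∞, -9, -17, -17, 0]
D(5):
  [0, -∞, 8, -9, -∞, 14]
  [-6, 0, 2, -15, -∞, 8]
  [-20, -∞, 0, -17, -∞, 6]
  [-35, -∞, -15, 0, -∞, 8]
  [-6, 0, 2, 3, 0, 11]
  [-23, -17, -9, -14, -17, 0]
D(6):
  [0, -3, 8, 0, -3, 14]
  [-6, 0, 2, -6, -9, 8]
  [-17, -11, 0, -8, -11, 6]
  [-15, -9, -1, 0, -9, 8]
  [-6, 0, 2, 3, 0, 11]
  [-23, -17, -9, -14, -17, 0]
Key observation: every diagonal entry stays at the unit through all rounds, so no improving cycle exists.
Answer: CONVERGES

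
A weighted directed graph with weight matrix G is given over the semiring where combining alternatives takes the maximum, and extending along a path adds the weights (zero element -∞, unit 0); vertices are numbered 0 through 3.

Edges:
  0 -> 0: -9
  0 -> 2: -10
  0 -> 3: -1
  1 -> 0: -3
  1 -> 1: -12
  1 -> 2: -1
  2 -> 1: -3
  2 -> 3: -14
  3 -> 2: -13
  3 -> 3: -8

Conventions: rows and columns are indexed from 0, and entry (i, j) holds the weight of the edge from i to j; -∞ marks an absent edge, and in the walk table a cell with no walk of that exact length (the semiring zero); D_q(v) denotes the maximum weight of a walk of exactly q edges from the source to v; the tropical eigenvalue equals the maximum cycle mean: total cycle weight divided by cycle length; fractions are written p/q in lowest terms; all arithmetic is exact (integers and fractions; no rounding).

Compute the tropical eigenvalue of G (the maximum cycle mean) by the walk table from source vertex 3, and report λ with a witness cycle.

q=0: [-∞, -∞, -∞, 0]
q=1: [-∞, -∞, -13, -8]
q=2: [-∞, -16, -21, -16]
q=3: [-19, -24, -17, -24]
q=4: [-27, -20, -25, -20]
Optimal cycle mean attained by: cycle 1->2->1, total (-1) + (-3), length 2.
Answer: λ = -2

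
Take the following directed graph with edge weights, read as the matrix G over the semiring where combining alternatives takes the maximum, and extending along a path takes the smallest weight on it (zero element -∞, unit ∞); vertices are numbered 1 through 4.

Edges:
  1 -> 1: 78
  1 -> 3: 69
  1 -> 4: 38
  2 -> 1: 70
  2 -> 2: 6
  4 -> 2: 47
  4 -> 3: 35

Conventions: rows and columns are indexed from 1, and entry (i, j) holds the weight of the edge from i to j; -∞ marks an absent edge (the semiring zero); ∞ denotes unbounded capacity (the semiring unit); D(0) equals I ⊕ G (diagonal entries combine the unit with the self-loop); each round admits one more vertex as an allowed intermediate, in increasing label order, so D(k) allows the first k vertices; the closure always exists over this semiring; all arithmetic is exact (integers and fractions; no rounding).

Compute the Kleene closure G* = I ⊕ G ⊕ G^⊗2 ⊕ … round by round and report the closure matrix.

D(0):
  [∞, -∞, 69, 38]
  [70, ∞, -∞, -∞]
  [-∞, -∞, ∞, -∞]
  [-∞, 47, 35, ∞]
D(1):
  [∞, -∞, 69, 38]
  [70, ∞, 69, 38]
  [-∞, -∞, ∞, -∞]
  [-∞, 47, 35, ∞]
D(2):
  [∞, -∞, 69, 38]
  [70, ∞, 69, 38]
  [-∞, -∞, ∞, -∞]
  [47, 47, 47, ∞]
D(3):
  [∞, -∞, 69, 38]
  [70, ∞, 69, 38]
  [-∞, -∞, ∞, -∞]
  [47, 47, 47, ∞]
D(4):
  [∞, 38, 69, 38]
  [70, ∞, 69, 38]
  [-∞, -∞, ∞, -∞]
  [47, 47, 47, ∞]
Answer: G* = [[∞, 38, 69, 38], [70, ∞, 69, 38], [-∞, -∞, ∞, -∞], [47, 47, 47, ∞]]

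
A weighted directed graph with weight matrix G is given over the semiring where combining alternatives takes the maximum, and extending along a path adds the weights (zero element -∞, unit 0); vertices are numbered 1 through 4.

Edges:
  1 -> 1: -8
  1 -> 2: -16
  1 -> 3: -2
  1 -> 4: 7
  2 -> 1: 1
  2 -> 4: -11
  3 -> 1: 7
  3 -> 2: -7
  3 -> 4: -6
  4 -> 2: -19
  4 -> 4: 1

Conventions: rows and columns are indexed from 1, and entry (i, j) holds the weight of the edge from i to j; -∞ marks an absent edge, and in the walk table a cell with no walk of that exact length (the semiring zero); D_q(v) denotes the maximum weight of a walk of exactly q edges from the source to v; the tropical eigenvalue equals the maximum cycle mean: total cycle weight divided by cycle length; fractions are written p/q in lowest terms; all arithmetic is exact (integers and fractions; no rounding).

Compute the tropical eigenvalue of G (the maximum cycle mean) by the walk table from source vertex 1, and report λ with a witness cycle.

q=0: [0, -∞, -∞, -∞]
q=1: [-8, -16, -2, 7]
q=2: [5, -9, -10, 8]
q=3: [-3, -11, 3, 12]
q=4: [10, -4, -5, 13]
Optimal cycle mean attained by: cycle 1->3->1, total (-2) + 7, length 2.
Answer: λ = 5/2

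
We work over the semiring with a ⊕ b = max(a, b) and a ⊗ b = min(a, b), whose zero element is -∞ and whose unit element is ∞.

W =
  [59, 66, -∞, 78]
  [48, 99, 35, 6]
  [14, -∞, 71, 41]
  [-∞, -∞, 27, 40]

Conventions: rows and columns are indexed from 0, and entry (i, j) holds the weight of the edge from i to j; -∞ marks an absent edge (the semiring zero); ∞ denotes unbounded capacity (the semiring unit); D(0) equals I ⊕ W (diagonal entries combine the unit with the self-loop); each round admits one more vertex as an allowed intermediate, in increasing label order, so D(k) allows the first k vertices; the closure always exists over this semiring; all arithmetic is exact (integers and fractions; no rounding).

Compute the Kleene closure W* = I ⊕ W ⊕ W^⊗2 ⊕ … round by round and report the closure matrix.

D(0):
  [∞, 66, -∞, 78]
  [48, ∞, 35, 6]
  [14, -∞, ∞, 41]
  [-∞, -∞, 27, ∞]
D(1):
  [∞, 66, -∞, 78]
  [48, ∞, 35, 48]
  [14, 14, ∞, 41]
  [-∞, -∞, 27, ∞]
D(2):
  [∞, 66, 35, 78]
  [48, ∞, 35, 48]
  [14, 14, ∞, 41]
  [-∞, -∞, 27, ∞]
D(3):
  [∞, 66, 35, 78]
  [48, ∞, 35, 48]
  [14, 14, ∞, 41]
  [14, 14, 27, ∞]
D(4):
  [∞, 66, 35, 78]
  [48, ∞, 35, 48]
  [14, 14, ∞, 41]
  [14, 14, 27, ∞]
Answer: W* = [[∞, 66, 35, 78], [48, ∞, 35, 48], [14, 14, ∞, 41], [14, 14, 27, ∞]]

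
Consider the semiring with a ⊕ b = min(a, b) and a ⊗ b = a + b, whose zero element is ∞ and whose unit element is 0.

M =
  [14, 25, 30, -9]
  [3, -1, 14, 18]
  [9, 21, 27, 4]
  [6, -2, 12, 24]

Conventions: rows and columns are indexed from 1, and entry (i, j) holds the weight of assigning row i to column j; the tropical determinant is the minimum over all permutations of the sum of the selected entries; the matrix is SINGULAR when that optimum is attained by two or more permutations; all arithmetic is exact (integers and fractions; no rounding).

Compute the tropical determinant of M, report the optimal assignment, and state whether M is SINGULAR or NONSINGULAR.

σ = (1, 2, 3, 4): 14 + (-1) + 27 + 24 = 64
σ = (1, 2, 4, 3): 14 + (-1) + 4 + 12 = 29
σ = (1, 3, 2, 4): 14 + 14 + 21 + 24 = 73
σ = (1, 3, 4, 2): 14 + 14 + 4 + (-2) = 30
σ = (1, 4, 2, 3): 14 + 18 + 21 + 12 = 65
σ = (1, 4, 3, 2): 14 + 18 + 27 + (-2) = 57
σ = (2, 1, 3, 4): 25 + 3 + 27 + 24 = 79
σ = (2, 1, 4, 3): 25 + 3 + 4 + 12 = 44
σ = (2, 3, 1, 4): 25 + 14 + 9 + 24 = 72
σ = (2, 3, 4, 1): 25 + 14 + 4 + 6 = 49
σ = (2, 4, 1, 3): 25 + 18 + 9 + 12 = 64
σ = (2, 4, 3, 1): 25 + 18 + 27 + 6 = 76
σ = (3, 1, 2, 4): 30 + 3 + 21 + 24 = 78
σ = (3, 1, 4, 2): 30 + 3 + 4 + (-2) = 35
σ = (3, 2, 1, 4): 30 + (-1) + 9 + 24 = 62
σ = (3, 2, 4, 1): 30 + (-1) + 4 + 6 = 39
σ = (3, 4, 1, 2): 30 + 18 + 9 + (-2) = 55
σ = (3, 4, 2, 1): 30 + 18 + 21 + 6 = 75
σ = (4, 1, 2, 3): (-9) + 3 + 21 + 12 = 27
σ = (4, 1, 3, 2): (-9) + 3 + 27 + (-2) = 19
σ = (4, 2, 1, 3): (-9) + (-1) + 9 + 12 = 11
σ = (4, 2, 3, 1): (-9) + (-1) + 27 + 6 = 23
σ = (4, 3, 1, 2): (-9) + 14 + 9 + (-2) = 12
σ = (4, 3, 2, 1): (-9) + 14 + 21 + 6 = 32
Optimal value attained by: σ = (4, 2, 1, 3).
Answer: det⊕(M) = 11; verdict: NONSINGULAR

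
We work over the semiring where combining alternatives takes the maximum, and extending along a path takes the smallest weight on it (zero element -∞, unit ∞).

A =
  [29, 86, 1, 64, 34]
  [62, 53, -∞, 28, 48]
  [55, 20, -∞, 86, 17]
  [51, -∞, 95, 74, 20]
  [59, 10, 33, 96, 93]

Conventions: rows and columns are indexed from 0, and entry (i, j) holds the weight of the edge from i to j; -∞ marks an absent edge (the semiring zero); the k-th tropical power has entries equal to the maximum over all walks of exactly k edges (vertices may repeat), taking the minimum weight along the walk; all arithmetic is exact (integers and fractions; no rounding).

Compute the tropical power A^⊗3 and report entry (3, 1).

A^⊗2:
  [62, 53, 64, 64, 48]
  [53, 62, 33, 62, 48]
  [51, 55, 86, 74, 34]
  [55, 51, 74, 86, 34]
  [59, 59, 95, 93, 93]
A^⊗3:
  [55, 62, 64, 64, 48]
  [62, 53, 62, 62, 48]
  [55, 53, 74, 86, 48]
  [55, 55, 86, 74, 48]
  [59, 59, 93, 93, 93]
Key observation: the optimum is the walk 3->2->0->1, with weight 95 min 55 min 86 = 55.
Optimal value attained by: walk 3->2->0->1.
Answer: (A^⊗3)[3][1] = 55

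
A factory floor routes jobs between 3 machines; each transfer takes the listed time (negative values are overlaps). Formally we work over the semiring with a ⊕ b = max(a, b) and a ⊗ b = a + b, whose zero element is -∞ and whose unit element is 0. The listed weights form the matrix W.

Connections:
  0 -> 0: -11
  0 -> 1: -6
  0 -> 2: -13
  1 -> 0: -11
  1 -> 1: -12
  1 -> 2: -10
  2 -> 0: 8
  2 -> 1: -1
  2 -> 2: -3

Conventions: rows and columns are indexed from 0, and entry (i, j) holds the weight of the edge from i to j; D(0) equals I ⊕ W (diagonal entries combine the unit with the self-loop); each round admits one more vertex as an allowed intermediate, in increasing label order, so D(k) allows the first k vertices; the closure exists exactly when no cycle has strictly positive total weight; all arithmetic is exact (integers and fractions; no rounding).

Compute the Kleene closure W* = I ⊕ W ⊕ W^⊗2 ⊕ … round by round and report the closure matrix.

D(0):
  [0, -6, -13]
  [-11, 0, -10]
  [8, -1, 0]
D(1):
  [0, -6, -13]
  [-11, 0, -10]
  [8, 2, 0]
D(2):
  [0, -6, -13]
  [-11, 0, -10]
  [8, 2, 0]
D(3):
  [0, -6, -13]
  [-2, 0, -10]
  [8, 2, 0]
Answer: W* = [[0, -6, -13], [-2, 0, -10], [8, 2, 0]]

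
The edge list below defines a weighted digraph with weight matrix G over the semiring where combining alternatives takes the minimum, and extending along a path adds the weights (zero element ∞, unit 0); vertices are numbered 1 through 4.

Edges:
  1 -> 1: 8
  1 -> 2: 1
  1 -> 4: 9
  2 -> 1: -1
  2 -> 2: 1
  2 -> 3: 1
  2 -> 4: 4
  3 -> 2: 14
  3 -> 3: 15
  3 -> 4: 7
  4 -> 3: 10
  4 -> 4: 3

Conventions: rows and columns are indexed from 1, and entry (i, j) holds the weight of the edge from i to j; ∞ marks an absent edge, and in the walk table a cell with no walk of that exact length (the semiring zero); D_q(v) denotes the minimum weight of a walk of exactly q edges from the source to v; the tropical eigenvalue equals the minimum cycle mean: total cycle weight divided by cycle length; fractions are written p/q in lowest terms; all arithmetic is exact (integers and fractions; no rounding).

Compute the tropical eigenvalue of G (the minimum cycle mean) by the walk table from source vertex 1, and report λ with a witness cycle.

q=0: [0, ∞, ∞, ∞]
q=1: [8, 1, ∞, 9]
q=2: [0, 2, 2, 5]
q=3: [1, 1, 3, 6]
q=4: [0, 2, 2, 5]
Optimal cycle mean attained by: cycle 1->2->1, total 1 + (-1), length 2.
Answer: λ = 0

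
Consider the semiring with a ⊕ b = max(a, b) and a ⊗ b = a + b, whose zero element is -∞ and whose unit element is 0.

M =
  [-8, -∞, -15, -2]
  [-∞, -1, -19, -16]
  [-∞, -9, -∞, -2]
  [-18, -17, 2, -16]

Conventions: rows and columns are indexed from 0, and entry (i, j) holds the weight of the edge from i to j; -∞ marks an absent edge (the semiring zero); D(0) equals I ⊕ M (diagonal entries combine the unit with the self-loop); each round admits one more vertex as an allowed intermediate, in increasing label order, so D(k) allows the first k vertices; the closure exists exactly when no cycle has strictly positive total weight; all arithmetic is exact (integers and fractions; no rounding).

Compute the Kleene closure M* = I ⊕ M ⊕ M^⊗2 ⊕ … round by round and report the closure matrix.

D(0):
  [0, -∞, -15, -2]
  [-∞, 0, -19, -16]
  [-∞, -9, 0, -2]
  [-18, -17, 2, 0]
D(1):
  [0, -∞, -15, -2]
  [-∞, 0, -19, -16]
  [-∞, -9, 0, -2]
  [-18, -17, 2, 0]
D(2):
  [0, -∞, -15, -2]
  [-∞, 0, -19, -16]
  [-∞, -9, 0, -2]
  [-18, -17, 2, 0]
D(3):
  [0, -24, -15, -2]
  [-∞, 0, -19, -16]
  [-∞, -9, 0, -2]
  [-18, -7, 2, 0]
D(4):
  [0, -9, 0, -2]
  [-34, 0, -14, -16]
  [-20, -9, 0, -2]
  [-18, -7, 2, 0]
Answer: M* = [[0, -9, 0, -2], [-34, 0, -14, -16], [-20, -9, 0, -2], [-18, -7, 2, 0]]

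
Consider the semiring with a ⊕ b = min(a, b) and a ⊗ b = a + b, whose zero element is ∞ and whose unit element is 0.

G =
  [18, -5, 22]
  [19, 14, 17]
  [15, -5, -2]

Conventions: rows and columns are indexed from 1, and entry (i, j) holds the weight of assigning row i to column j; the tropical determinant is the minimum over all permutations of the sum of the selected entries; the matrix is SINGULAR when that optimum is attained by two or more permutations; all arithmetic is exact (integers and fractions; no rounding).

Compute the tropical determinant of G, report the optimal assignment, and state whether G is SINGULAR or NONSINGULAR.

σ = (1, 2, 3): 18 + 14 + (-2) = 30
σ = (1, 3, 2): 18 + 17 + (-5) = 30
σ = (2, 1, 3): (-5) + 19 + (-2) = 12
σ = (2, 3, 1): (-5) + 17 + 15 = 27
σ = (3, 1, 2): 22 + 19 + (-5) = 36
σ = (3, 2, 1): 22 + 14 + 15 = 51
Optimal value attained by: σ = (2, 1, 3).
Answer: det⊕(G) = 12; verdict: NONSINGULAR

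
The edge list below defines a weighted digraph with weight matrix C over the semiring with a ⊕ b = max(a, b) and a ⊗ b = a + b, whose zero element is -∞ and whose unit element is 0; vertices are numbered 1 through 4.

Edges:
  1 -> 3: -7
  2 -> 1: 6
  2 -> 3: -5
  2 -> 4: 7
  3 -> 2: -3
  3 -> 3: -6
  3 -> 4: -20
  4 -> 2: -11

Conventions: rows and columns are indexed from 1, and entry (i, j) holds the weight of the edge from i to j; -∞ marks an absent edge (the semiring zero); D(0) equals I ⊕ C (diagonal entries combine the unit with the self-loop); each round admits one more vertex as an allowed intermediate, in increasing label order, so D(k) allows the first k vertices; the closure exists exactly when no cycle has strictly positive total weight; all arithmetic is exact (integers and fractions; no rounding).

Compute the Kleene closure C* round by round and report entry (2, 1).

D(0):
  [0, -∞, -7, -∞]
  [6, 0, -5, 7]
  [-∞, -3, 0, -20]
  [-∞, -11, -∞, 0]
D(1):
  [0, -∞, -7, -∞]
  [6, 0, -1, 7]
  [-∞, -3, 0, -20]
  [-∞, -11, -∞, 0]
D(2):
  [0, -∞, -7, -∞]
  [6, 0, -1, 7]
  [3, -3, 0, 4]
  [-5, -11, -12, 0]
D(3):
  [0, -10, -7, -3]
  [6, 0, -1, 7]
  [3, -3, 0, 4]
  [-5, -11, -12, 0]
D(4):
  [0, -10, -7, -3]
  [6, 0, -1, 7]
  [3, -3, 0, 4]
  [-5, -11, -12, 0]
Answer: C*[2][1] = 6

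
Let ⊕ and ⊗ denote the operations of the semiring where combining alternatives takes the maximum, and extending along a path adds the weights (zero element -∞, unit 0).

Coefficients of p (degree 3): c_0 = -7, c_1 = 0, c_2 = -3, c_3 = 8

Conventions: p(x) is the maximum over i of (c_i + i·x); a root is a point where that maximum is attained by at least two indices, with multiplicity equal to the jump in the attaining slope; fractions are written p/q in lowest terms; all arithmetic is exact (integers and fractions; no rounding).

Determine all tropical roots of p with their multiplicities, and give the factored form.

hull edge (i=0, c=-7) to (i=1, c=0): slope 7, span 1
hull edge (i=1, c=0) to (i=3, c=8): slope 4, span 2
Factored form: p(x) = 8 ⊗ (x ⊕ (-7)) ⊗ (x ⊕ (-4)) ⊗ (x ⊕ (-4))
Answer: roots = -7 (mult 1), -4 (mult 2)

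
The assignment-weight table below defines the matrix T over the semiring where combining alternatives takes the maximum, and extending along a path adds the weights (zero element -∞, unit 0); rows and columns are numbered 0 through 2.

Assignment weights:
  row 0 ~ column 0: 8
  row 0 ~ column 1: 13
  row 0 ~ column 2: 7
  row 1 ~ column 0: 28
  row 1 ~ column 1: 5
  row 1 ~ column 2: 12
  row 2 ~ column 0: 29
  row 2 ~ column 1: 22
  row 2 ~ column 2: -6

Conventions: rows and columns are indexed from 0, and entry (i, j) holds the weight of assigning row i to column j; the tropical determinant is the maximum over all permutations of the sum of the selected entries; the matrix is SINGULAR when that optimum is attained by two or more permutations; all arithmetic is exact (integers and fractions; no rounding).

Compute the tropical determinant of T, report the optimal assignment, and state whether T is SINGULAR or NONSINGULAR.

σ = (0, 1, 2): 8 + 5 + (-6) = 7
σ = (0, 2, 1): 8 + 12 + 22 = 42
σ = (1, 0, 2): 13 + 28 + (-6) = 35
σ = (1, 2, 0): 13 + 12 + 29 = 54
σ = (2, 0, 1): 7 + 28 + 22 = 57
σ = (2, 1, 0): 7 + 5 + 29 = 41
Optimal value attained by: σ = (2, 0, 1).
Answer: det⊕(T) = 57; verdict: NONSINGULAR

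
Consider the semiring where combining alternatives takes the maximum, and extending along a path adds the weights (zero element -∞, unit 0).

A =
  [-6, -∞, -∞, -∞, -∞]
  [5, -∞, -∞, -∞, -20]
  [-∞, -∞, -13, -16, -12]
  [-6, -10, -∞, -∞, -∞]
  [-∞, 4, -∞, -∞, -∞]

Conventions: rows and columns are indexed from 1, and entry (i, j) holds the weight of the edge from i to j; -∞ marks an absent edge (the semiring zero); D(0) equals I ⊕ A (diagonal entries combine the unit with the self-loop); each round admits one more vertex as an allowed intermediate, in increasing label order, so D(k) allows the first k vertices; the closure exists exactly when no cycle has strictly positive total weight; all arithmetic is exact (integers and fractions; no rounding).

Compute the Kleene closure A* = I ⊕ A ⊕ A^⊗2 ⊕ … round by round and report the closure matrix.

D(0):
  [0, -∞, -∞, -∞, -∞]
  [5, 0, -∞, -∞, -20]
  [-∞, -∞, 0, -16, -12]
  [-6, -10, -∞, 0, -∞]
  [-∞, 4, -∞, -∞, 0]
D(1):
  [0, -∞, -∞, -∞, -∞]
  [5, 0, -∞, -∞, -20]
  [-∞, -∞, 0, -16, -12]
  [-6, -10, -∞, 0, -∞]
  [-∞, 4, -∞, -∞, 0]
D(2):
  [0, -∞, -∞, -∞, -∞]
  [5, 0, -∞, -∞, -20]
  [-∞, -∞, 0, -16, -12]
  [-5, -10, -∞, 0, -30]
  [9, 4, -∞, -∞, 0]
D(3):
  [0, -∞, -∞, -∞, -∞]
  [5, 0, -∞, -∞, -20]
  [-∞, -∞, 0, -16, -12]
  [-5, -10, -∞, 0, -30]
  [9, 4, -∞, -∞, 0]
D(4):
  [0, -∞, -∞, -∞, -∞]
  [5, 0, -∞, -∞, -20]
  [-21, -26, 0, -16, -12]
  [-5, -10, -∞, 0, -30]
  [9, 4, -∞, -∞, 0]
D(5):
  [0, -∞, -∞, -∞, -∞]
  [5, 0, -∞, -∞, -20]
  [-3, -8, 0, -16, -12]
  [-5, -10, -∞, 0, -30]
  [9, 4, -∞, -∞, 0]
Answer: A* = [[0, -∞, -∞, -∞, -∞], [5, 0, -∞, -∞, -20], [-3, -8, 0, -16, -12], [-5, -10, -∞, 0, -30], [9, 4, -∞, -∞, 0]]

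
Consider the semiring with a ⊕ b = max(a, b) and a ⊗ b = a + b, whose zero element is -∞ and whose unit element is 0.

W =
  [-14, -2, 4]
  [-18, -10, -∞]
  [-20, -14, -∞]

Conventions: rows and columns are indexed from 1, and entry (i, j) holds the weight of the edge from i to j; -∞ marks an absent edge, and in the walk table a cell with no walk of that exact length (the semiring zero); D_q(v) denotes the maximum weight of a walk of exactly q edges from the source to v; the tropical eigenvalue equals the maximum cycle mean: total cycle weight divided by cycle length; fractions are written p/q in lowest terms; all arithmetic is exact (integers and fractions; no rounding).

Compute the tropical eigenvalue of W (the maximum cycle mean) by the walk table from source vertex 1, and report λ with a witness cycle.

q=0: [0, -∞, -∞]
q=1: [-14, -2, 4]
q=2: [-16, -10, -10]
q=3: [-28, -18, -12]
Optimal cycle mean attained by: cycle 1->3->1, total 4 + (-20), length 2.
Answer: λ = -8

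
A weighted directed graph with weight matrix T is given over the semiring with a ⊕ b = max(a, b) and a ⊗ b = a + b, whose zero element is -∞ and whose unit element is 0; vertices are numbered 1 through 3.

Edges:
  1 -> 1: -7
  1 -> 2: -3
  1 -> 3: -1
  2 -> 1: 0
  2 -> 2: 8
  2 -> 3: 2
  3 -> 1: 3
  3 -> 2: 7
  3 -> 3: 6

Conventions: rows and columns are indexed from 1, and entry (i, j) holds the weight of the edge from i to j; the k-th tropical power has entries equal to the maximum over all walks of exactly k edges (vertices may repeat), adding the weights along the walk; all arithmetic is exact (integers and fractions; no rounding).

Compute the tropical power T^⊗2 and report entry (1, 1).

T^⊗2:
  [2, 6, 5]
  [8, 16, 10]
  [9, 15, 12]
Key observation: the optimum is the walk 1->3->1, with weight (-1) + 3 = 2.
Optimal value attained by: walk 1->3->1.
Answer: (T^⊗2)[1][1] = 2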